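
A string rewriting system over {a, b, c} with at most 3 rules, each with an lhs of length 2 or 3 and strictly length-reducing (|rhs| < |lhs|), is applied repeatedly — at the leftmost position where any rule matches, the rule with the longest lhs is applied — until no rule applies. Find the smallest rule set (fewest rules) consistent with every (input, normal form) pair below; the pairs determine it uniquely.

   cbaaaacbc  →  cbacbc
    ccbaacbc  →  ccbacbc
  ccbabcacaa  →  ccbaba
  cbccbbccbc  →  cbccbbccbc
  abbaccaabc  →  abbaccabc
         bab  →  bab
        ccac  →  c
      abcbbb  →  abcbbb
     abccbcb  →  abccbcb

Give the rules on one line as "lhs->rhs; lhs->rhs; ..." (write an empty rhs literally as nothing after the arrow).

aa->a; cac->

  | cbaaaacbc => cbaaacbc => cbaacbc => cbacbc
  | ccbaacbc => ccbacbc
  | ccbabcacaa => ccbabaa => ccbaba
  | cbccbbccbc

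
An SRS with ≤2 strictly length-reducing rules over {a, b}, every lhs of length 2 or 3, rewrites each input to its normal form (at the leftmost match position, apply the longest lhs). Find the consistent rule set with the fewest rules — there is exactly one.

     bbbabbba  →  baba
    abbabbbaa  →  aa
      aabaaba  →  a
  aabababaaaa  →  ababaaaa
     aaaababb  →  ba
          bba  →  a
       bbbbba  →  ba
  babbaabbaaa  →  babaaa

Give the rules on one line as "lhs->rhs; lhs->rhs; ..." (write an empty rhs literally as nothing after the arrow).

  | bbbabbba => babbba => baba
  | abbabbbaa => aabbbaa => bbbbaa => bbaa => aa
  | aabaaba => bbaaba => aaba => bba => a
  | aabababaaaa => bbababaaaa => ababaaaa

aab->bb; bb->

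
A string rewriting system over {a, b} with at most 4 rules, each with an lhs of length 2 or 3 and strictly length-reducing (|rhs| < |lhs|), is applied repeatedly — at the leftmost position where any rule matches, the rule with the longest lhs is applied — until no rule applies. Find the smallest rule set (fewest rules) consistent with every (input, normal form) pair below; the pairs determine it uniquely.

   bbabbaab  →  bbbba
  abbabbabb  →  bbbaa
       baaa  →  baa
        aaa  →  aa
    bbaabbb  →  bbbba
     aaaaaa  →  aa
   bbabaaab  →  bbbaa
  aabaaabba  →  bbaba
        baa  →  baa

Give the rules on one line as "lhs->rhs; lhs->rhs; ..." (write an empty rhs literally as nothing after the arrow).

  | bbabbaab => bbbaaab => bbbaab => bbbba
  | abbabbabb => baabbabb => bbababb => bbabba => bbbaa
  | baaa => baa
  | aaa => aa

aaa->aa; aab->ba; abb->ba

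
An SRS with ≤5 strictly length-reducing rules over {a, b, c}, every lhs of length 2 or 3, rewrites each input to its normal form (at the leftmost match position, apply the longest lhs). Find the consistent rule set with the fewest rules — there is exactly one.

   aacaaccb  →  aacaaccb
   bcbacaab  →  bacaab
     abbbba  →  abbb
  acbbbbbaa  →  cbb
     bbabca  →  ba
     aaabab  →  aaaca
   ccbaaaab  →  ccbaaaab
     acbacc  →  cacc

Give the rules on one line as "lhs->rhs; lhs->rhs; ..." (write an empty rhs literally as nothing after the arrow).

  | aacaaccb
  | bcbacaab => bacaab
  | abbbba => abbb
  | acbbbbbaa => cbbbbaa => cbbba => cbb

acb->c; bab->ca; bba->b; bc->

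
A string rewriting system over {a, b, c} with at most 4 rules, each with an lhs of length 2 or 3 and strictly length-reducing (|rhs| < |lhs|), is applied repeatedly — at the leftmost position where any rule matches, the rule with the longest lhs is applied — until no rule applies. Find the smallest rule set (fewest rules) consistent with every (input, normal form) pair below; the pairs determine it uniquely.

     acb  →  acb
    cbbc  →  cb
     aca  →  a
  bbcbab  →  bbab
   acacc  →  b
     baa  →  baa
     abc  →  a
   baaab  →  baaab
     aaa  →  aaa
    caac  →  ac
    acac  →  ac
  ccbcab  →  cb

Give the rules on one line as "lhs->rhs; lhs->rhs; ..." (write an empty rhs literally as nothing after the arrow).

  | acb
  | cbbc => cb
  | aca => a
  | bbcbab => bbab

acc->b; bc->; ca->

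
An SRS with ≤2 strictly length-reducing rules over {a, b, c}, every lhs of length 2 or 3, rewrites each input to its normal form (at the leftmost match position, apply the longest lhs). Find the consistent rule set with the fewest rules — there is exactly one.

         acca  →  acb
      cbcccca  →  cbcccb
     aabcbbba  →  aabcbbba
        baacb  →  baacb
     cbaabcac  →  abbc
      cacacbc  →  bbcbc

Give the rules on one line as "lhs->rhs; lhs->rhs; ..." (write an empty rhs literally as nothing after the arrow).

ca->b; cba->

  | acca => acb
  | cbcccca => cbcccb
  | aabcbbba
  | baacb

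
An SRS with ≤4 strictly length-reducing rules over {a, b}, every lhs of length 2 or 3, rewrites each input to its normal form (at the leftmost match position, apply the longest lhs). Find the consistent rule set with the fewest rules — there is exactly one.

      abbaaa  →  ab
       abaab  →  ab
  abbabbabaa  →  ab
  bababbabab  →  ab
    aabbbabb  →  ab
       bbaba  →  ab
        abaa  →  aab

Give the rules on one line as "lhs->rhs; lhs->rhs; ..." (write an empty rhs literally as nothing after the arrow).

  | abbaaa => baaa => aba => ab
  | abaab => aabb => ab
  | abbabbabaa => babbabaa => bbbabaa => ababaa => abbaa => baa => ab
  | bababbabab => bbabbabab => bbbbabab => abbabab => babab => bbab => bbb => ab

abb->b; ba->b; baa->ab; bbb->ab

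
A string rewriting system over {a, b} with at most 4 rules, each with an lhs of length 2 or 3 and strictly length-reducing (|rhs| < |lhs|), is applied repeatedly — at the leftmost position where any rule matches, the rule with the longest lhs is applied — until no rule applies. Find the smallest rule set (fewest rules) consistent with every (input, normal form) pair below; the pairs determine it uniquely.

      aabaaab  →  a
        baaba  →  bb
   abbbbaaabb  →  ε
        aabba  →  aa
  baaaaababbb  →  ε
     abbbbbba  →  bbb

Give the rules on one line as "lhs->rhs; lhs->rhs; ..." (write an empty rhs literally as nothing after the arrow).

ab->; aba->bb; abb->; ba->

  | aabaaab => abbaab => aab => a
  | baaba => aba => bb
  | abbbbaaabb => bbaaabb => baabb => abb => ε
  | aabba => aa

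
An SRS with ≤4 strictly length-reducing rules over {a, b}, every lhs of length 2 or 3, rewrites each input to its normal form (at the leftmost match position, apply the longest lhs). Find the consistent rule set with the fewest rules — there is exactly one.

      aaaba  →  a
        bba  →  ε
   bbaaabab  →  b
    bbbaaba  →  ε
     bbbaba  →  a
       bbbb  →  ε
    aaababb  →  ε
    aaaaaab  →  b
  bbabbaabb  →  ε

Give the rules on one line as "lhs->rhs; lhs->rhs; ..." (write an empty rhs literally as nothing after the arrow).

aa->; ba->; bb->a

  | aaaba => aba => a
  | bba => aa => ε
  | bbaaabab => aaaabab => aabab => bab => b
  | bbbaaba => abaaba => aaba => ba => ε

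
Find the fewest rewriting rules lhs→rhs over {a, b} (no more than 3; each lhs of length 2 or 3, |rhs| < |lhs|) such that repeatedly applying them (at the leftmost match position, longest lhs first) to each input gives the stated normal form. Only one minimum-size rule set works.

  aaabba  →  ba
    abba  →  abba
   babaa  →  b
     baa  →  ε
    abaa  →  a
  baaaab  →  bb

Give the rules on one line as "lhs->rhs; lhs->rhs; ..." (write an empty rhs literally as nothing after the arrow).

  | aaabba => babba => ba
  | abba
  | babaa => aa => b
  | baa => ε

aa->b; baa->; bab->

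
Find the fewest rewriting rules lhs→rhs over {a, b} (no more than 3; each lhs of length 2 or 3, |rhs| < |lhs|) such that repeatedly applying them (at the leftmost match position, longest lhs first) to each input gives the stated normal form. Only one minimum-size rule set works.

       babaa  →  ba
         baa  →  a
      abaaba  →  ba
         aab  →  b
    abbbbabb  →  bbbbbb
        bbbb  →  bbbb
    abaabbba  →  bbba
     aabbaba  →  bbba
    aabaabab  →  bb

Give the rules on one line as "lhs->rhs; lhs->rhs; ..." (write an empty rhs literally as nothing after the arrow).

  | babaa => bbaa => ba
  | baa => a
  | abaaba => baaba => aba => ba
  | aab => ab => b

ab->b; baa->a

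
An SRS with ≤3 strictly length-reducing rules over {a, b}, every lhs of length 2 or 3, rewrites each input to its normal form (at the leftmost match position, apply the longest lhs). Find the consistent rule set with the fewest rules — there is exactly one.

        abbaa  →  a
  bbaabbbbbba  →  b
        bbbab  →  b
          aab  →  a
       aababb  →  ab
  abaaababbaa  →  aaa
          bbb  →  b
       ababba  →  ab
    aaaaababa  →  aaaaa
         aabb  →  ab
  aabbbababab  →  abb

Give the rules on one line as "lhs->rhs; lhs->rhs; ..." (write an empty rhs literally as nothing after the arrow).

  | abbaa => aba => a
  | bbaabbbbbba => babbbbbba => bbbbbba => bbbba => bba => b
  | bbbab => bab => b
  | aab => a

aab->a; ba->; bbb->b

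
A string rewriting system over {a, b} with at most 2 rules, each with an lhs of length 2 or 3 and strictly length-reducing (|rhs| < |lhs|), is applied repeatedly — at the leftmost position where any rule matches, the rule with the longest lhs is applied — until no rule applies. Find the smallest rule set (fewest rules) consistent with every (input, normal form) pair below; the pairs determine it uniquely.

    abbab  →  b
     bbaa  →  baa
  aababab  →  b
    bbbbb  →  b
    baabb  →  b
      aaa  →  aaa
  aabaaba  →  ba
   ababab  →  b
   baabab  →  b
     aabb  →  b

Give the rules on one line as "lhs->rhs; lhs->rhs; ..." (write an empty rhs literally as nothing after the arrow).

ab->b; bb->b

  | abbab => bbab => bab => bb => b
  | bbaa => baa
  | aababab => ababab => babab => bbab => bab => bb => b
  | bbbbb => bbbb => bbb => bb => b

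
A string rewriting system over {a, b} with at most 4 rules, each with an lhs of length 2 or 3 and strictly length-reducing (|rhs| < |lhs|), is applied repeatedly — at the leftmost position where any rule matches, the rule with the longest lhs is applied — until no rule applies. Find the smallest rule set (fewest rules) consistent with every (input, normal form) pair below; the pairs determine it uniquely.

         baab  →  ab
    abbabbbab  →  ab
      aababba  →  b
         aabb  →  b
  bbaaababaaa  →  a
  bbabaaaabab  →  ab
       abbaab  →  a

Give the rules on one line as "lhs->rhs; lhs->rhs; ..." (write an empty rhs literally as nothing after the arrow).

  | baab => ab
  | abbabbbab => abbbab => aaaab => baab => ab
  | aababba => bbabba => bba => b
  | aabb => bbb => aa => b

aa->b; ba->; bab->; bbb->aa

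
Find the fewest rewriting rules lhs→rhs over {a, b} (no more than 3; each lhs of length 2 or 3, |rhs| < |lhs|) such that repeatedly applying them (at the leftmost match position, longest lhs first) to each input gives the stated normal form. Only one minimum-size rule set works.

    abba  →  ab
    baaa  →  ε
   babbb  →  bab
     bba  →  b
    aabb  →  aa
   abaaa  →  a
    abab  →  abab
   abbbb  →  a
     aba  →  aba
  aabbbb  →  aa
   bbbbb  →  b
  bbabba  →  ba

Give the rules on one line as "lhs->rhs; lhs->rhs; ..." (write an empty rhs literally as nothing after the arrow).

aaa->b; bb->; bba->b

  | abba => ab
  | baaa => bb => ε
  | babbb => bab
  | bba => b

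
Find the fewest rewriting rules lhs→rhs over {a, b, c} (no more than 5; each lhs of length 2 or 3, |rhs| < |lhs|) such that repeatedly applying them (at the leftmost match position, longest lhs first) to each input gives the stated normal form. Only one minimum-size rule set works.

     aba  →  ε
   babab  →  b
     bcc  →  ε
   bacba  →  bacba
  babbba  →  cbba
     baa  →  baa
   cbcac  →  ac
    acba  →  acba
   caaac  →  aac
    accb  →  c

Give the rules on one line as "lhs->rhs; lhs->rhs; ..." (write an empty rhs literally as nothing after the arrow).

ab->c; bc->c; ca->; cc->

  | aba => ca => ε
  | babab => bcab => cab => b
  | bcc => cc => ε
  | bacba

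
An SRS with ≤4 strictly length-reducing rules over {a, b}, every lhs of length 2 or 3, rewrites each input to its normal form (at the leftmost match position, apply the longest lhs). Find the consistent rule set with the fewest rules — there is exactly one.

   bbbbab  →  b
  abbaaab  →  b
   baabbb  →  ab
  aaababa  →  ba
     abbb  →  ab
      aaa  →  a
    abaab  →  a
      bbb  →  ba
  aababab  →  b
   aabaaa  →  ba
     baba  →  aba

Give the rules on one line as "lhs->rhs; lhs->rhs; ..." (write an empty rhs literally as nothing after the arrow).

aa->; abb->a; bab->ab; bbb->ba

  | bbbbab => babab => abab => aab => b
  | abbaaab => aaaab => aab => b
  | baabbb => bbbb => bab => ab
  | aaababa => ababa => aaba => ba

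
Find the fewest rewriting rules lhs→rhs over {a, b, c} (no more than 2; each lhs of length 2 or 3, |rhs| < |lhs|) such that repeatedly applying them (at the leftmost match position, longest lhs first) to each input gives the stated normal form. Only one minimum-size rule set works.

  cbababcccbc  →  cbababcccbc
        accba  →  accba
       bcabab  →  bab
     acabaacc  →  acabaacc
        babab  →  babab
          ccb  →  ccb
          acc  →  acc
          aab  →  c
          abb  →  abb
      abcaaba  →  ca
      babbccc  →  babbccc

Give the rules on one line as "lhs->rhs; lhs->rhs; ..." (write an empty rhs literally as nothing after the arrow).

  | cbababcccbc
  | accba
  | bcabab => bab
  | acabaacc

aab->c; bca->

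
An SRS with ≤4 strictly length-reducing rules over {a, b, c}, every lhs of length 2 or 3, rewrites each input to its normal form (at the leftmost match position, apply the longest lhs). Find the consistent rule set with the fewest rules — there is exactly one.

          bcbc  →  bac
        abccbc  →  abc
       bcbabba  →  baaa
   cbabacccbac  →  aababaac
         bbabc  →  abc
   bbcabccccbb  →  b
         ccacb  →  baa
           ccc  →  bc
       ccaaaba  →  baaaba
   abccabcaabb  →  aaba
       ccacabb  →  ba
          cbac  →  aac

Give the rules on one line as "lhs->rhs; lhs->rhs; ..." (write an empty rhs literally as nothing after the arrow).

bb->; ca->; cb->a; cc->b

  | bcbc => bac
  | abccbc => abbbc => abc
  | bcbabba => baabba => baaa
  | cbabacccbac => aabacccbac => aababcbac => aababaac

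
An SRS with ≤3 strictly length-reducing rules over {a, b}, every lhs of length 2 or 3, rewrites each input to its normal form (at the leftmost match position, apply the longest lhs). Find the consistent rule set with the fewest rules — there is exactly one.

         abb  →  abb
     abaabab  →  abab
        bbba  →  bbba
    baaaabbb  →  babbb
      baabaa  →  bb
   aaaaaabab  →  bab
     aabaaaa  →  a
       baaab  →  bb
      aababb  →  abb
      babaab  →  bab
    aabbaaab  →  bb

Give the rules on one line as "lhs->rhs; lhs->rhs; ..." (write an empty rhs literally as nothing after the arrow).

aa->b; aaa->; aab->

  | abb
  | abaabab => abab
  | bbba
  | baaaabbb => babbb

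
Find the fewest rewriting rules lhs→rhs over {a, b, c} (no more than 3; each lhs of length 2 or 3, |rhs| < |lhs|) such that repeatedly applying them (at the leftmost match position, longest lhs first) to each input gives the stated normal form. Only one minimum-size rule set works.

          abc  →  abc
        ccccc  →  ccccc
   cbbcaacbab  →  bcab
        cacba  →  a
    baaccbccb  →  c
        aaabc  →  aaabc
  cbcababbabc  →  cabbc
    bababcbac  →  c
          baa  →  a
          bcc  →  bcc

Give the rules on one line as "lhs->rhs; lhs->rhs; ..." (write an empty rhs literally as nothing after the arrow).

  | abc
  | ccccc
  | cbbcaacbab => bcaacbab => bcabab => bcab
  | cacba => cba => a

ac->; ba->; cb->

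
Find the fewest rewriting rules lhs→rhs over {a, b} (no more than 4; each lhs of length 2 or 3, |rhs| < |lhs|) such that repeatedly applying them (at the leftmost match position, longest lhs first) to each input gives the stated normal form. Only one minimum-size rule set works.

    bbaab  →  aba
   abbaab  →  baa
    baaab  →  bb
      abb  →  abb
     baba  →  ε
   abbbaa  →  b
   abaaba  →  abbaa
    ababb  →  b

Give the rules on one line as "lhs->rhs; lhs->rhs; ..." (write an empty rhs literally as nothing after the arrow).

  | bbaab => bbba => aba
  | abbaab => abbba => aaba => baa
  | baaab => bb
  | abb

aaa->; aab->ba; bab->aa; bbb->ab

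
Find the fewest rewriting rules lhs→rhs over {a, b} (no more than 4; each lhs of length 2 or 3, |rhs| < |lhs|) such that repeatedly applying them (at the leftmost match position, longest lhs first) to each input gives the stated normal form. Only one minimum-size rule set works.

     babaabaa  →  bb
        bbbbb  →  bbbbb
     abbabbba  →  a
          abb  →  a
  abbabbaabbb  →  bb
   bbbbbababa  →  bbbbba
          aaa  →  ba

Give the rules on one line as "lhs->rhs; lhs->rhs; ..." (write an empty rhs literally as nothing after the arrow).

aa->b; aab->; ab->a; aba->a

  | babaabaa => baabaa => baa => bb
  | bbbbb
  | abbabbba => ababbba => abbba => abba => aba => a
  | abb => ab => a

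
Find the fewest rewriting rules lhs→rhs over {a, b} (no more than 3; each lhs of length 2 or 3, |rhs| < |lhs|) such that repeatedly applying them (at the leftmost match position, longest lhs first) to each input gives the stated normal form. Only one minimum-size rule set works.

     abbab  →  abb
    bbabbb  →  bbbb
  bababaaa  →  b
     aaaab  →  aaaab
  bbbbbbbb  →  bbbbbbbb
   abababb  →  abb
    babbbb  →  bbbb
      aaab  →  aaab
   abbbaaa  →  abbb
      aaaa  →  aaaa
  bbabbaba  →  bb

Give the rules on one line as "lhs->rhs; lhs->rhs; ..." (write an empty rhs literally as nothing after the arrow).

  | abbab => abb
  | bbabbb => bbbb
  | bababaaa => babaaa => baaa => bba => b
  | aaaab

ba->; baa->bb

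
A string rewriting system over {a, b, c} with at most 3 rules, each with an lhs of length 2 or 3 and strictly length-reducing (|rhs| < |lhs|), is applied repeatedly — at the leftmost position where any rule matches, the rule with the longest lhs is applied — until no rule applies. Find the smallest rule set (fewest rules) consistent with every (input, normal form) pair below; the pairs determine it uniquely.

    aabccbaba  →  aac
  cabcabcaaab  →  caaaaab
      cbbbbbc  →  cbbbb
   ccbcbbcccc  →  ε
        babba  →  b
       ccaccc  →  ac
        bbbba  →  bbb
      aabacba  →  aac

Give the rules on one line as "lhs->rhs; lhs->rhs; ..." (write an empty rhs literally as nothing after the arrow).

  | aabccbaba => aacbaba => aacba => aac
  | cabcabcaaab => caabcaaab => caaaaab
  | cbbbbbc => cbbbb
  | ccbcbbcccc => bcbbcccc => bbcccc => bccc => cc => ε

ba->; bc->; cc->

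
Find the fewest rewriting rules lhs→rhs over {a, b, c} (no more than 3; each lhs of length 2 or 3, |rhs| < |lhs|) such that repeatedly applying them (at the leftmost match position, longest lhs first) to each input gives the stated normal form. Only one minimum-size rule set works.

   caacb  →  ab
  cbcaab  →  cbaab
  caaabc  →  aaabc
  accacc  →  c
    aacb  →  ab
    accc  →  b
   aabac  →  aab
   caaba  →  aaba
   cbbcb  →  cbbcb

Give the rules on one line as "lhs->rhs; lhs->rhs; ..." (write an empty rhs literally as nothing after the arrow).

ac->; ca->a; cc->b

  | caacb => aacb => ab
  | cbcaab => cbaab
  | caaabc => aaabc
  | accacc => cacc => acc => c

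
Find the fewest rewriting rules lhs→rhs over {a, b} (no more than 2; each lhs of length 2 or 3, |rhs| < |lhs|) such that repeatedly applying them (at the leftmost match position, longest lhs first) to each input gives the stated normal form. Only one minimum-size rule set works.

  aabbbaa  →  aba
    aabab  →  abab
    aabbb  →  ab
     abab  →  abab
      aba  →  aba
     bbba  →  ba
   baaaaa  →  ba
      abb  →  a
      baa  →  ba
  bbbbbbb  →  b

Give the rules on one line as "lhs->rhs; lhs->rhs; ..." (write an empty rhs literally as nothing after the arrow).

  | aabbbaa => abbbaa => abaa => aba
  | aabab => abab
  | aabbb => abbb => ab
  | abab

aa->a; bb->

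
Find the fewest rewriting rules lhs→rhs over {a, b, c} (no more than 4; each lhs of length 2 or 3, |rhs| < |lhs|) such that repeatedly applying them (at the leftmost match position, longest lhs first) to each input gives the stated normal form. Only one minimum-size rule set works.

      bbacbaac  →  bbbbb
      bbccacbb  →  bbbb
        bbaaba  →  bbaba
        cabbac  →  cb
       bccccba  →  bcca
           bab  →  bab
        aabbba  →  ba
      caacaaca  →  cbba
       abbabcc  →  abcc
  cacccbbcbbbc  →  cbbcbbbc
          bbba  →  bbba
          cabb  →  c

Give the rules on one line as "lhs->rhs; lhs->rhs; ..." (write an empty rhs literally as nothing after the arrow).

  | bbacbaac => bbbbaac => bbbbac => bbbbb
  | bbccacbb => bbccbbb => bbbb
  | bbaaba => bbaba
  | cabbac => cac => cb

aa->a; abb->; ac->b; ccb->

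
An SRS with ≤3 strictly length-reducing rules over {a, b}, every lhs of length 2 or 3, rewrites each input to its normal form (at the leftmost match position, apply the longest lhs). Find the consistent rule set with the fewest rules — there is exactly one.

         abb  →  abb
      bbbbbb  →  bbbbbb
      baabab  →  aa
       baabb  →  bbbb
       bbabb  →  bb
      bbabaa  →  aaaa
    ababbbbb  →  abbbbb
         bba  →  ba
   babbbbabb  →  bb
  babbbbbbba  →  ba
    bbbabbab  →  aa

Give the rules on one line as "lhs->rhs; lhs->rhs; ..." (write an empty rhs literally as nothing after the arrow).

  | abb
  | bbbbbb
  | baabab => bbbab => bbab => bab => aa
  | baabb => bbbb

aab->bb; bab->aa; bba->ba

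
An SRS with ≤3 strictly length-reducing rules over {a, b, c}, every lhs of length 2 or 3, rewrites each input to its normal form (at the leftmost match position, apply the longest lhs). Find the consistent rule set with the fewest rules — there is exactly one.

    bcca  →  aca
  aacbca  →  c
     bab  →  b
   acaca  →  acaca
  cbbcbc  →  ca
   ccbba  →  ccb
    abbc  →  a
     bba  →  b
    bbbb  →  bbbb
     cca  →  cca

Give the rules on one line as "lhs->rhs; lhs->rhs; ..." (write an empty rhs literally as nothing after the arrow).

aa->; ba->; bc->a

  | bcca => aca
  | aacbca => cbca => caa => c
  | bab => b
  | acaca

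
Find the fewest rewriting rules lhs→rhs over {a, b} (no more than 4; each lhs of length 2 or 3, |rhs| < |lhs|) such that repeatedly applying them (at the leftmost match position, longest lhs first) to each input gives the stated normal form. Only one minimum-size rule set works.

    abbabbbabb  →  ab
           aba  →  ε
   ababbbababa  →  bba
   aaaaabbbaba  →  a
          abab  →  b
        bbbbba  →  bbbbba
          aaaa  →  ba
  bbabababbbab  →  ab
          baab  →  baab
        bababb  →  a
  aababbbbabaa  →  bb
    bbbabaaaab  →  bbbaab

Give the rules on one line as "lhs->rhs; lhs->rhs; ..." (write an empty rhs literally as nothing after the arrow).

aaa->b; aba->; abb->; bab->a

  | abbabbbabb => abbbabb => babb => ab
  | aba => ε
  | ababbbababa => bbbababa => bbaaba => bba
  | aaaaabbbaba => baabbbaba => bababa => aaba => a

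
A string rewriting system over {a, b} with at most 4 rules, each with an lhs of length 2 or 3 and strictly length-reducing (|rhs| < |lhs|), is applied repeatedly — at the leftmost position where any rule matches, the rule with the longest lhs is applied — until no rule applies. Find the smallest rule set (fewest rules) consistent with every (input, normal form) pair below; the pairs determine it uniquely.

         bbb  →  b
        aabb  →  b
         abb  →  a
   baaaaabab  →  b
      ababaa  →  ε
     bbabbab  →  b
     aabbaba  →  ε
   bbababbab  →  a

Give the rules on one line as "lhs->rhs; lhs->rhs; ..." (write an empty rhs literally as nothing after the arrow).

aa->; ab->a; ba->a; bb->b

  | bbb => bb => b
  | aabb => bb => b
  | abb => ab => a
  | baaaaabab => aaaaabab => aaabab => abab => aab => b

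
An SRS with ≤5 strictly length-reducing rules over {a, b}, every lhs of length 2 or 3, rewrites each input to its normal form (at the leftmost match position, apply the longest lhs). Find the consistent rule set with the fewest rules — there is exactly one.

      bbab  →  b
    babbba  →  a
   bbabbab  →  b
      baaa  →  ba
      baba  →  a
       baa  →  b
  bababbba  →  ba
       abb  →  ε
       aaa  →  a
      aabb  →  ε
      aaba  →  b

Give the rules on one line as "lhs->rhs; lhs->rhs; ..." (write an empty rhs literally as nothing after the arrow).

aa->; aab->ba; ab->b; bb->

  | bbab => ab => b
  | babbba => bbbba => bba => a
  | bbabbab => abbab => bbab => ab => b
  | baaa => ba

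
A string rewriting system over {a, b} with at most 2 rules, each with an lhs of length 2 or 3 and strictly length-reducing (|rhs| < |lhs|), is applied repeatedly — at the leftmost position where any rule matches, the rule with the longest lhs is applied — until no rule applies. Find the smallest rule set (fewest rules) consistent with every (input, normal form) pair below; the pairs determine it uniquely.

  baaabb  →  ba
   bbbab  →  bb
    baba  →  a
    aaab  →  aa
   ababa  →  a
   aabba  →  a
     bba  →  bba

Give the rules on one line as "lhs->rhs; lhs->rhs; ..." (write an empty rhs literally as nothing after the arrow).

ab->; bab->

  | baaabb => baab => ba
  | bbbab => bb
  | baba => a
  | aaab => aa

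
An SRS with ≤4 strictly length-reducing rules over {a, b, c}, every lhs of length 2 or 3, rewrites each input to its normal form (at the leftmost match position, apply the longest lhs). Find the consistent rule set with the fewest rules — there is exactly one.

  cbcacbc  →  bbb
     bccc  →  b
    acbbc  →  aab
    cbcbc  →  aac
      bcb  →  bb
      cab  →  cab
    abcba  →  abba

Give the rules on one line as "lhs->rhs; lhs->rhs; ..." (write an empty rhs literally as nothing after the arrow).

aca->bb; bc->b; cb->a

  | cbcacbc => acacbc => bbcbc => bbbc => bbb
  | bccc => bcc => bc => b
  | acbbc => aabc => aab
  | cbcbc => acbc => aac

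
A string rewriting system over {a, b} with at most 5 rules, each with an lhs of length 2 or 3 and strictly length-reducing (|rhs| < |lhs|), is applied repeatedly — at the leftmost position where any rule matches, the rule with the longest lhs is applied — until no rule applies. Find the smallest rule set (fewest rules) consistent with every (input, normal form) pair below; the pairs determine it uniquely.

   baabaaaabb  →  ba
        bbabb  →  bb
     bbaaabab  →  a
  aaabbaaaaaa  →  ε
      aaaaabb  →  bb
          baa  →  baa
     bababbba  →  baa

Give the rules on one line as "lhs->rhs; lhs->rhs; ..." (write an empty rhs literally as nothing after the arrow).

  | baabaaaabb => baaaaabb => bbaaabb => aabb => aaa => ba
  | bbabb => bb
  | bbaaabab => aabab => aab => a
  | aaabbaaaaaa => babbaaaaaa => baaaaaaaa => bbaaaaaa => aaaaa => baaa => bba => ε

aaa->ba; ab->; abb->aa; bba->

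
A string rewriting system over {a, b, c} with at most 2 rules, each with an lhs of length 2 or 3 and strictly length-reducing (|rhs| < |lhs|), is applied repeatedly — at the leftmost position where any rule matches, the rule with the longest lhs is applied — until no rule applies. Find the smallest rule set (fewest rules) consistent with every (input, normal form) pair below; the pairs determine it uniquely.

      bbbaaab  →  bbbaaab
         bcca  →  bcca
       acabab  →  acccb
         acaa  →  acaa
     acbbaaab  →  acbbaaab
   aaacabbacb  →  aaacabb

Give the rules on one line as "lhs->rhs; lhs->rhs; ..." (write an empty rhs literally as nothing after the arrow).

  | bbbaaab
  | bcca
  | acabab => acccb
  | acaa

aba->cc; bac->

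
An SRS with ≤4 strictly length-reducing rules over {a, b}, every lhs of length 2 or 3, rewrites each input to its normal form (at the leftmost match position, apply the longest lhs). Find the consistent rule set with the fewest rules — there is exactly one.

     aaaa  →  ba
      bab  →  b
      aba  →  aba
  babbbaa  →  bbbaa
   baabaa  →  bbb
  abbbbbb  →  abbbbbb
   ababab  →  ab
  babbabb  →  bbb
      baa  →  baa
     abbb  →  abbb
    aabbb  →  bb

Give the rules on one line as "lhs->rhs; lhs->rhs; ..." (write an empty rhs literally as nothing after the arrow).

aaa->b; aab->ba; bab->b

  | aaaa => ba
  | bab => b
  | aba
  | babbbaa => bbbaa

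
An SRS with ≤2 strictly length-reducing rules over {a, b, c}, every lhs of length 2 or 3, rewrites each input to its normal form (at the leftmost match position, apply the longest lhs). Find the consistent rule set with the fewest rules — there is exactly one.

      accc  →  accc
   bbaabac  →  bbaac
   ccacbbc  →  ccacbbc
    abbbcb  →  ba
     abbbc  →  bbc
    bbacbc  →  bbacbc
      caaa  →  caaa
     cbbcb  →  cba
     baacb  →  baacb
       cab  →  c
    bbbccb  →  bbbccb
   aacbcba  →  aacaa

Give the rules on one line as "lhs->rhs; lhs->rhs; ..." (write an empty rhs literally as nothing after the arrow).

ab->; bcb->a

  | accc
  | bbaabac => bbaac
  | ccacbbc
  | abbbcb => bbcb => ba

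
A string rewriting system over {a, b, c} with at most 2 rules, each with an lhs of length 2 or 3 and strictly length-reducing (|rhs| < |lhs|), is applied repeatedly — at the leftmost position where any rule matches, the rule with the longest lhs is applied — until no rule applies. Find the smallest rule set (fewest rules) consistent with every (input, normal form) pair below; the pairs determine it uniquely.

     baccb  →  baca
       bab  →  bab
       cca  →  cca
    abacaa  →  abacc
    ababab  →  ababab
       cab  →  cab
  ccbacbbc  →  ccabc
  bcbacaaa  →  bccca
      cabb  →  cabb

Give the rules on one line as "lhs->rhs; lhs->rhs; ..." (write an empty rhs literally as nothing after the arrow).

  | baccb => baca
  | bab
  | cca
  | abacaa => abacc

aa->c; cb->a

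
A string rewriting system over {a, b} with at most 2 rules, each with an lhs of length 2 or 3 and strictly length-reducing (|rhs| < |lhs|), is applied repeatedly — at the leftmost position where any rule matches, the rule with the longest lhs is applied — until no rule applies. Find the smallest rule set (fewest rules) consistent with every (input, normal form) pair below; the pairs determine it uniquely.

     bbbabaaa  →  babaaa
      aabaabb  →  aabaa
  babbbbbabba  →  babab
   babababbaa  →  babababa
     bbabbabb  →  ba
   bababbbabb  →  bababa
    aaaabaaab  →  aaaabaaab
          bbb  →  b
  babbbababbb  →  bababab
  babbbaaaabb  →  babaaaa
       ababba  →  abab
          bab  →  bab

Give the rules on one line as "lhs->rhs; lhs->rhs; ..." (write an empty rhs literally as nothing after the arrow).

  | bbbabaaa => babaaa
  | aabaabb => aabaa
  | babbbbbabba => babbbabba => bababba => babab
  | babababbaa => babababa

bb->; bba->b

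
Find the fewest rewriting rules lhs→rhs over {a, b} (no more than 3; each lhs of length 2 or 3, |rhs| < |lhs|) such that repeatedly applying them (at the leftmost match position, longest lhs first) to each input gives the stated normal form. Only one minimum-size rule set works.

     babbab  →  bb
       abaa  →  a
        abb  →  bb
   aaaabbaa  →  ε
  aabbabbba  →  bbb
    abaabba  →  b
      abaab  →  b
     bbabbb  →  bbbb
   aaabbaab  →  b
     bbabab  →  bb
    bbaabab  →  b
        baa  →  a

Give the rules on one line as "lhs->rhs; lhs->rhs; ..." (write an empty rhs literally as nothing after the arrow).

  | babbab => bbab => bb
  | abaa => baa => a
  | abb => bb
  | aaaabbaa => aaabbaa => aabbaa => abbaa => bbaa => ba => ε

ab->b; ba->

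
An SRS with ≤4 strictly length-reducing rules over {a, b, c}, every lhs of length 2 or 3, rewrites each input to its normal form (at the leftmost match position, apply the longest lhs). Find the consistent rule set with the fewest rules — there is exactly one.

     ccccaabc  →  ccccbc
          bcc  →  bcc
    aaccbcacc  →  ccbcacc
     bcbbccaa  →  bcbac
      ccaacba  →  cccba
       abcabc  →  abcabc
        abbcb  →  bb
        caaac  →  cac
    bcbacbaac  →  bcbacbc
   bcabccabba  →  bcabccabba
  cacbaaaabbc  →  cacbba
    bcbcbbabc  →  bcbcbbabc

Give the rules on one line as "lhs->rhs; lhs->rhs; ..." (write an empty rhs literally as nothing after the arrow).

  | ccccaabc => ccccbc
  | bcc
  | aaccbcacc => ccbcacc
  | bcbbccaa => bcbacaa => bcbac

aa->; aba->b; bbc->ba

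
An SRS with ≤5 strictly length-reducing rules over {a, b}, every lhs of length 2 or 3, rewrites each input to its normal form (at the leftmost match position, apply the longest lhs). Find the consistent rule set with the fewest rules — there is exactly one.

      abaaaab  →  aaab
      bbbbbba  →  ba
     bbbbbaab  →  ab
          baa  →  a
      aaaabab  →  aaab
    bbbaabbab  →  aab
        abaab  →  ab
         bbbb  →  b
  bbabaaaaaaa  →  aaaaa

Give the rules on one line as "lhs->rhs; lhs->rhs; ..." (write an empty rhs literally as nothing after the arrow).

  | abaaaab => aaab
  | bbbbbba => bbbbba => bbbba => bbba => bba => ba
  | bbbbbaab => bbbbaab => bbbaab => bbaab => baab => ab
  | baa => a

aba->; abb->a; baa->a; bb->b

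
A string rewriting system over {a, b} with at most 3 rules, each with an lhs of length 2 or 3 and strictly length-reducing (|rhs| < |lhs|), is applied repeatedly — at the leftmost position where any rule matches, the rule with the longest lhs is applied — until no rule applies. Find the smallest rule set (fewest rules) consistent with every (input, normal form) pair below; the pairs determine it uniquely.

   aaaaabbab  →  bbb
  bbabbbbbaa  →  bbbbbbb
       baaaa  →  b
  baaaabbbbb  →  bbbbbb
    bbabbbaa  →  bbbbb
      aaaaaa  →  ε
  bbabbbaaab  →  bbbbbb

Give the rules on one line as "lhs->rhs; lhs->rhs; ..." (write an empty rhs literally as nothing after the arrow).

  | aaaaabbab => aaabbab => abbab => bbab => bbb
  | bbabbbbbaa => bbbbbbbaa => bbbbbbb
  | baaaa => baa => b
  | baaaabbbbb => baabbbbb => bbbbbb

aa->; ab->b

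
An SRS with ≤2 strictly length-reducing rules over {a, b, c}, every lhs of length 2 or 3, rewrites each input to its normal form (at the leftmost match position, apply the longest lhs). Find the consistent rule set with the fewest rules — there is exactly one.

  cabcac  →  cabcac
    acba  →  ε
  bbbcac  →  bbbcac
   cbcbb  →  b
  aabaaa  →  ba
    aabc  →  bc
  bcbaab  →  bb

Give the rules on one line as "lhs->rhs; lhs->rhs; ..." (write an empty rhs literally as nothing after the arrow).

  | cabcac
  | acba => aa => ε
  | bbbcac
  | cbcbb => cbb => b

aa->; cb->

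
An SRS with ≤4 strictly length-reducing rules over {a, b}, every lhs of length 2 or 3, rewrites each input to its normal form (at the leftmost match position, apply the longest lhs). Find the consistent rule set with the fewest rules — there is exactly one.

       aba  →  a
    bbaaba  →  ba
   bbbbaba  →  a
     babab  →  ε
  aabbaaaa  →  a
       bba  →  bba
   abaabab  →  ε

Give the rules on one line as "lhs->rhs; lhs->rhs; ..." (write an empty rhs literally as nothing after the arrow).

  | aba => a
  | bbaaba => babba => abba => ba
  | bbbbaba => bbbaba => bbaba => baba => aba => a
  | babab => abab => ab => ε

aa->a; ab->; baa->ab; bab->ab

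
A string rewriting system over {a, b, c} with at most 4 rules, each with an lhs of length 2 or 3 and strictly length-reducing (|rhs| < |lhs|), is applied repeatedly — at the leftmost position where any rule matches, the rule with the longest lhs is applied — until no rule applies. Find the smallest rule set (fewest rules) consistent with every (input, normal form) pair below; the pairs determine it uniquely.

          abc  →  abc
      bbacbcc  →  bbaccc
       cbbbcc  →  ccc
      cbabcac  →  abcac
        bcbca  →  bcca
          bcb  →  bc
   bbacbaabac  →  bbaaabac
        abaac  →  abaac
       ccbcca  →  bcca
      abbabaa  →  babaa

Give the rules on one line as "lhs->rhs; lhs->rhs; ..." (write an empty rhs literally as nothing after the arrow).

  | abc
  | bbacbcc => bbaccc
  | cbbbcc => cbbcc => cbcc => ccc
  | cbabcac => abcac

abb->b; cb->c; cba->a; ccb->b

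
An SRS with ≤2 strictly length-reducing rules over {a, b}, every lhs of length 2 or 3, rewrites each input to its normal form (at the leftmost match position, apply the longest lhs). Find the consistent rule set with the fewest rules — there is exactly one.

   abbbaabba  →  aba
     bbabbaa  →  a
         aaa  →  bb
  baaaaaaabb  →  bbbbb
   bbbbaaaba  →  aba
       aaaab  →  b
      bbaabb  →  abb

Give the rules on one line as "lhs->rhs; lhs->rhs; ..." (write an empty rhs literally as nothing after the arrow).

  | abbbaabba => ababba => aba
  | bbabbaa => bbaa => a
  | aaa => bb
  | baaaaaaabb => bbbaaaabb => baaabb => bbbbb

aaa->bb; bba->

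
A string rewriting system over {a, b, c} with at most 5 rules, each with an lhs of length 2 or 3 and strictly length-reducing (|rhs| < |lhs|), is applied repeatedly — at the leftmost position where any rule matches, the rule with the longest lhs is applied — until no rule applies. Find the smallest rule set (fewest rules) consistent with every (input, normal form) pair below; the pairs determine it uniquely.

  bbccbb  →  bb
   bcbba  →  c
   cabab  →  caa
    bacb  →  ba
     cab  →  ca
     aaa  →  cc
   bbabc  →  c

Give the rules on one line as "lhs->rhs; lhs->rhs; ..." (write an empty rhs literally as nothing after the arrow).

  | bbccbb => bbcb => bb
  | bcbba => bba => c
  | cabab => caab => caa
  | bacb => ba

aaa->cc; ab->a; bba->c; cb->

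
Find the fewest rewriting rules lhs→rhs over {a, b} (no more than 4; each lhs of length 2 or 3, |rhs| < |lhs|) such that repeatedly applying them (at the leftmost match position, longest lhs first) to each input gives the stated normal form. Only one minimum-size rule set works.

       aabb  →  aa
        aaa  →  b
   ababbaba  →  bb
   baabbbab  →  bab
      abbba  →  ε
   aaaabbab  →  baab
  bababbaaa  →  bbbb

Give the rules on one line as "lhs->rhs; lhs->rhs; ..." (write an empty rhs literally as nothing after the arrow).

  | aabb => aa
  | aaa => b
  | ababbaba => bbaba => bb
  | baabbbab => baabab => bab

aaa->b; aba->; abb->a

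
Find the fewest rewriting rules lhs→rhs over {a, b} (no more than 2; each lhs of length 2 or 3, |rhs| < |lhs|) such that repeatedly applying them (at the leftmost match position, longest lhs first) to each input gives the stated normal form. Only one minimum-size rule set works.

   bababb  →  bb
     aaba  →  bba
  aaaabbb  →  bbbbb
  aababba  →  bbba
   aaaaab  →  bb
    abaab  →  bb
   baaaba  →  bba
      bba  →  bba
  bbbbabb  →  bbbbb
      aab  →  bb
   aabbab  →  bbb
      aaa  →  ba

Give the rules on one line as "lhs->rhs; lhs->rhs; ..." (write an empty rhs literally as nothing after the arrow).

  | bababb => babb => bb
  | aaba => bba
  | aaaabbb => baabbb => bbbbb
  | aababba => bbabba => bbba

aa->b; ab->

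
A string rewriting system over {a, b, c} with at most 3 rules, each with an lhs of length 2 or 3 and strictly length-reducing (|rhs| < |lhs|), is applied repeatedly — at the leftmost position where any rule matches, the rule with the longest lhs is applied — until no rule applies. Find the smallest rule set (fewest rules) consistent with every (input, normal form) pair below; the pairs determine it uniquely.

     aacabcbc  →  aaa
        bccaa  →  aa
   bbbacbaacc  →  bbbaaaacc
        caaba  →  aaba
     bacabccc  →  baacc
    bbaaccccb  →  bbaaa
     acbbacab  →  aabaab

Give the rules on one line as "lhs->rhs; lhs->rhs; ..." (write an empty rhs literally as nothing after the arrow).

bc->; ca->a; cb->a

  | aacabcbc => aaabcbc => aaabc => aaa
  | bccaa => caa => aa
  | bbbacbaacc => bbbaaaacc
  | caaba => aaba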